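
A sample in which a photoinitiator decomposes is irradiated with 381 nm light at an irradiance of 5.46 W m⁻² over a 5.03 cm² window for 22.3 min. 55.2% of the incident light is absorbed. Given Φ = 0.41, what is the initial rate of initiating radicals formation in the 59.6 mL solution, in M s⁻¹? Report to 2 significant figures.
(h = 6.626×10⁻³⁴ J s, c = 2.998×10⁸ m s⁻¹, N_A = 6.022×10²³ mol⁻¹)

Photon energy at 381 nm: hc/λ = (6.626×10⁻³⁴)(2.998×10⁸)/(381×10⁻⁹) = 5.214×10⁻¹⁹ J.
Energy delivered: (5.46 W m⁻²)(5.03×10⁻⁴ m²)(1338 s) = 3.675 J.
Photons incident: 3.675 / 5.214×10⁻¹⁹ = 7.048×10¹⁸, i.e. 7.048×10¹⁸/6.022×10²³ = 1.170×10⁻⁵ mol.
Photons absorbed: 0.552 × 1.170×10⁻⁵ = 6.458×10⁻⁶ mol.
Product formed: 0.41 × 6.458×10⁻⁶ = 2.648×10⁻⁶ mol.
Rate: 2.648×10⁻⁶ mol / (1338 s × 0.0596 L) = 3.3×10⁻⁸ M s⁻¹.

3.3×10⁻⁸ M s⁻¹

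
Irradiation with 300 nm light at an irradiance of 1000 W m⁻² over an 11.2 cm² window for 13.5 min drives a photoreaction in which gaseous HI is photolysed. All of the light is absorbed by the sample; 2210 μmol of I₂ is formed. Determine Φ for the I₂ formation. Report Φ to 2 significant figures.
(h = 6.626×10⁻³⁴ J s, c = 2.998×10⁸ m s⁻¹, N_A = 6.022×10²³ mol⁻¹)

Product: 2210 μmol = 0.00221 mol.
Photon energy at 300 nm: hc/λ = (6.626×10⁻³⁴)(2.998×10⁸)/(300×10⁻⁹) = 6.622×10⁻¹⁹ J.
Energy delivered: (1000 W m⁻²)(11.2×10⁻⁴ m²)(810 s) = 907.2 J.
Photons incident: 907.2 / 6.622×10⁻¹⁹ = 1.370×10²¹, i.e. 1.370×10²¹/6.022×10²³ = 0.002275 mol.
Φ = 0.00221 mol / 0.002275 mol photons = 0.97.

Φ = 0.97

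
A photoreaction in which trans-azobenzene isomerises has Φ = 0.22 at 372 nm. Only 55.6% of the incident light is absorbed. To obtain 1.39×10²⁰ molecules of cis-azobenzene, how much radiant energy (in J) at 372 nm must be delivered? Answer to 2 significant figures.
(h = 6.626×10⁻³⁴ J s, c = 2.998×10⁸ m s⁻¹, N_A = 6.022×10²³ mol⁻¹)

Product: 1.39×10²⁰ / 6.022×10²³ = 2.308×10⁻⁴ mol.
Photons that must be absorbed: 2.308×10⁻⁴ / 0.22 = 0.001049 mol.
Incident photons needed: 0.001049 / 0.556 = 0.001887 mol.
Photon energy: hc/λ = 5.340×10⁻¹⁹ J; per mole, 3.216×10⁵ J mol⁻¹.
Energy required: 0.001887 × 3.216×10⁵ = 610 J.

610 J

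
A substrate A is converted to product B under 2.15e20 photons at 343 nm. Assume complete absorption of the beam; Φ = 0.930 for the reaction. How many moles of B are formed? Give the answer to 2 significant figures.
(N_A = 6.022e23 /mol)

Moles of photons: 2.15e20 / 6.022e23 = 3.570e-4 mol.
Product: Φ × n_abs = 0.930 × 3.570e-4 = 3.320e-4 mol.

3.3e-4 mol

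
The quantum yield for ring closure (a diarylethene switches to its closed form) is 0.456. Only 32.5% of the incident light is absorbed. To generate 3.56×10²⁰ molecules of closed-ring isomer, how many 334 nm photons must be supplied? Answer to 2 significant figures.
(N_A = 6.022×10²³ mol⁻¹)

Product: 3.56×10²⁰ / 6.022×10²³ = 5.912×10⁻⁴ mol.
Photons that must be absorbed: 5.912×10⁻⁴ / 0.456 = 0.001296 mol.
Incident photons needed: 0.001296 / 0.325 = 0.003988 mol.
Photon count: 0.003988 × 6.022×10²³ = 2.4×10²¹.

2.4×10²¹ photons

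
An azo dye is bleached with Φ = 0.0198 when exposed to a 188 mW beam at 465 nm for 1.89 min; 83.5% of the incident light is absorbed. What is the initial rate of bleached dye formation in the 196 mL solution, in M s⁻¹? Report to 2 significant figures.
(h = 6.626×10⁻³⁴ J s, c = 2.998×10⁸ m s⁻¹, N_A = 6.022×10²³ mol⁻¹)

Photon energy at 465 nm: hc/λ = (6.626×10⁻³⁴)(2.998×10⁸)/(465×10⁻⁹) = 4.272×10⁻¹⁹ J.
Energy delivered: (188 mW)(113.4 s) = 21.32 J.
Photons incident: 21.32 / 4.272×10⁻¹⁹ = 4.991×10¹⁹, i.e. 4.991×10¹⁹/6.022×10²³ = 8.288×10⁻⁵ mol.
Photons absorbed: 0.835 × 8.288×10⁻⁵ = 6.920×10⁻⁵ mol.
Product formed: 0.0198 × 6.920×10⁻⁵ = 1.370×10⁻⁶ mol.
Rate: 1.370×10⁻⁶ mol / (113.4 s × 0.196 L) = 6.2×10⁻⁸ M s⁻¹.

6.2×10⁻⁸ M s⁻¹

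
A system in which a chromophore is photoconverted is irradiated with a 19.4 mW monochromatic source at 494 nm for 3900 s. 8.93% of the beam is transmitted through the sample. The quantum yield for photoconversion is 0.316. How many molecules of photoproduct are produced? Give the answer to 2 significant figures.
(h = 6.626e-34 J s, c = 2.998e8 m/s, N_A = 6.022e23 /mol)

5.4e19 molecules

Photon energy at 494 nm: hc/λ = (6.626e-34)(2.998e8)/(494e-9) = 4.021e-19 J.
Energy delivered: (19.4 mW)(3900 s) = 75.66 J.
Photons incident: 75.66 / 4.021e-19 = 1.882e20, i.e. 1.882e20/6.022e23 = 3.125e-4 mol.
Fraction absorbed: 1 − 8.93/100 = 0.9107.
Photons absorbed: 0.9107 × 3.125e-4 = 2.846e-4 mol.
Product: Φ × n_abs = 0.316 × 2.846e-4 = 8.993e-5 mol.
As a count: 8.993e-5 × 6.022e23 = 5.4e19.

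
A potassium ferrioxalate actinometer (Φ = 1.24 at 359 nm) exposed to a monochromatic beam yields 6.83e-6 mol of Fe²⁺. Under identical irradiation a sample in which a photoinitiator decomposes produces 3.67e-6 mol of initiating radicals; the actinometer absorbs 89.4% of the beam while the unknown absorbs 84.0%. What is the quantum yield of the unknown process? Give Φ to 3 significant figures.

Photons absorbed by the actinometer: 6.83e-6 / 1.24 = 5.508e-6 mol.
Incident flux: 5.508e-6 / 0.894 = 6.161e-6 einstein.
Absorbed by unknown: 0.840 × 6.161e-6 = 5.175e-6 mol.
Φ(unknown) = 3.67e-6 / 5.175e-6 = 0.709.

Φ = 0.709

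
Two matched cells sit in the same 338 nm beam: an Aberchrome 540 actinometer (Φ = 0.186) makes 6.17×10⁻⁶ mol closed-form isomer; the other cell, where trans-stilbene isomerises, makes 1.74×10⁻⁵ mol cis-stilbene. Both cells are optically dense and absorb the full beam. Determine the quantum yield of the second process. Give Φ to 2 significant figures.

Photons absorbed by the actinometer: 6.17×10⁻⁶ / 0.186 = 3.317×10⁻⁵ mol.
Φ(unknown) = 1.74×10⁻⁵ / 3.317×10⁻⁵ = 0.52.

Φ = 0.52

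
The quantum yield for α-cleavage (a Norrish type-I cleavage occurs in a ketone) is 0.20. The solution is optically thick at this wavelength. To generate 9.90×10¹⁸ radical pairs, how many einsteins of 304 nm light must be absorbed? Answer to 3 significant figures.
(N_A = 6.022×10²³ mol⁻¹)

8.22×10⁻⁵ einstein

Product: 9.90×10¹⁸ / 6.022×10²³ = 1.644×10⁻⁵ mol.
Photons that must be absorbed: 1.644×10⁻⁵ / 0.20 = 8.220×10⁻⁵ mol.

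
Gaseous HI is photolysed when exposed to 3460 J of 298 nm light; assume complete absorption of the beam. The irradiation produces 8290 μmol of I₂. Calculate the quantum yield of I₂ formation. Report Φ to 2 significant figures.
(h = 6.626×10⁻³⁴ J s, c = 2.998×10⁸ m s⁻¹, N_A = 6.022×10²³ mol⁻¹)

Φ = 0.96

Product: 8290 μmol = 0.00829 mol.
Photon energy at 298 nm: hc/λ = (6.626×10⁻³⁴)(2.998×10⁸)/(298×10⁻⁹) = 6.666×10⁻¹⁹ J.
Photons incident: 3460 / 6.666×10⁻¹⁹ = 5.191×10²¹, i.e. 5.191×10²¹/6.022×10²³ = 0.008620 mol.
Φ = 0.00829 mol / 0.008620 mol photons = 0.96.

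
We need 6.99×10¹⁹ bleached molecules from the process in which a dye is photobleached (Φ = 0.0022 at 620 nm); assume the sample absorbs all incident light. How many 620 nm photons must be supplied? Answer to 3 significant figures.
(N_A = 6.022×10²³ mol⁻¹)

Product: 6.99×10¹⁹ / 6.022×10²³ = 1.161×10⁻⁴ mol.
Photons that must be absorbed: 1.161×10⁻⁴ / 0.0022 = 0.05277 mol.
Photon count: 0.05277 × 6.022×10²³ = 3.18×10²².

3.18×10²² photons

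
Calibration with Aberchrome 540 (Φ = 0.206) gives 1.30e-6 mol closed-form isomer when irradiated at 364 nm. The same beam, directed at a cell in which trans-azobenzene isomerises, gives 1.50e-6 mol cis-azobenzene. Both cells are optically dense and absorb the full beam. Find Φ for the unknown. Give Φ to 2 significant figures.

Photons absorbed by the actinometer: 1.30e-6 / 0.206 = 6.311e-6 mol.
Φ(unknown) = 1.50e-6 / 6.311e-6 = 0.24.

Φ = 0.24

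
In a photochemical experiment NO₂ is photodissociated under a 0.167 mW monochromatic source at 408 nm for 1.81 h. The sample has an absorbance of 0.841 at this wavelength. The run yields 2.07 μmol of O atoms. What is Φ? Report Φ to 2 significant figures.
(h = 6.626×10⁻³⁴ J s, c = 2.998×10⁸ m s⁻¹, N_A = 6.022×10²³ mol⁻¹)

Product: 2.07 μmol = 2.07×10⁻⁶ mol.
Photon energy at 408 nm: hc/λ = (6.626×10⁻³⁴)(2.998×10⁸)/(408×10⁻⁹) = 4.869×10⁻¹⁹ J.
Energy delivered: (0.167 mW)(6516 s) = 1.088 J.
Photons incident: 1.088 / 4.869×10⁻¹⁹ = 2.235×10¹⁸, i.e. 2.235×10¹⁸/6.022×10²³ = 3.711×10⁻⁶ mol.
Fraction absorbed: 1 − 10^(−0.841) = 0.8558.
Photons absorbed: 0.8558 × 3.711×10⁻⁶ = 3.176×10⁻⁶ mol.
Φ = 2.07×10⁻⁶ mol / 3.176×10⁻⁶ mol photons = 0.65.

Φ = 0.65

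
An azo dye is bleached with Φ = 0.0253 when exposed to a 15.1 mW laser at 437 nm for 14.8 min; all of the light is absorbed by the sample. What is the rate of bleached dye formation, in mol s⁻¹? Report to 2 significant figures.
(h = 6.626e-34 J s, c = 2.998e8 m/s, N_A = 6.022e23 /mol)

1.4e-9 mol s⁻¹

Photon energy at 437 nm: hc/λ = (6.626e-34)(2.998e8)/(437e-9) = 4.546e-19 J.
Energy delivered: (15.1 mW)(888 s) = 13.41 J.
Photons incident: 13.41 / 4.546e-19 = 2.950e19, i.e. 2.950e19/6.022e23 = 4.899e-5 mol.
Product formed: 0.0253 × 4.899e-5 = 1.239e-6 mol.
Rate: 1.239e-6 / 888 s = 1.4e-9 mol s⁻¹.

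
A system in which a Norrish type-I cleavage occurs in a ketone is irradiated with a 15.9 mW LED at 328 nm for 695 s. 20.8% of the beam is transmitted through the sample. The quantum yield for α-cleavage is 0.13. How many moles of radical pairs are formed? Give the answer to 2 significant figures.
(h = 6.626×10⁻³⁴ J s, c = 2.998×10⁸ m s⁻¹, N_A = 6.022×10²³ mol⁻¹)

3.1×10⁻⁶ mol

Photon energy at 328 nm: hc/λ = (6.626×10⁻³⁴)(2.998×10⁸)/(328×10⁻⁹) = 6.056×10⁻¹⁹ J.
Energy delivered: (15.9 mW)(695 s) = 11.05 J.
Photons incident: 11.05 / 6.056×10⁻¹⁹ = 1.825×10¹⁹, i.e. 1.825×10¹⁹/6.022×10²³ = 3.031×10⁻⁵ mol.
Fraction absorbed: 1 − 20.8/100 = 0.7920.
Photons absorbed: 0.7920 × 3.031×10⁻⁵ = 2.401×10⁻⁵ mol.
Product: Φ × n_abs = 0.13 × 2.401×10⁻⁵ = 3.121×10⁻⁶ mol.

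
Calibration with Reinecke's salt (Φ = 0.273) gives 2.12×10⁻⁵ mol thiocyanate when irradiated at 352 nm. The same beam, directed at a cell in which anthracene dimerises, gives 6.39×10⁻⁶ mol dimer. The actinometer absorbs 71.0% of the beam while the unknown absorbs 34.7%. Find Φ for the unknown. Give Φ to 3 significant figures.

Photons absorbed by the actinometer: 2.12×10⁻⁵ / 0.273 = 7.766×10⁻⁵ mol.
Incident flux: 7.766×10⁻⁵ / 0.710 = 1.094×10⁻⁴ einstein.
Absorbed by unknown: 0.347 × 1.094×10⁻⁴ = 3.796×10⁻⁵ mol.
Φ(unknown) = 6.39×10⁻⁶ / 3.796×10⁻⁵ = 0.168.

Φ = 0.168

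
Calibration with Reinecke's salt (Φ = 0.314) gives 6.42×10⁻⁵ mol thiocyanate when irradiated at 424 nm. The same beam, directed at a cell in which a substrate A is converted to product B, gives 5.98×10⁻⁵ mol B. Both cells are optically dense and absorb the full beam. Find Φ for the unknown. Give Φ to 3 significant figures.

Photons absorbed by the actinometer: 6.42×10⁻⁵ / 0.314 = 2.045×10⁻⁴ mol.
Φ(unknown) = 5.98×10⁻⁵ / 2.045×10⁻⁴ = 0.292.

Φ = 0.292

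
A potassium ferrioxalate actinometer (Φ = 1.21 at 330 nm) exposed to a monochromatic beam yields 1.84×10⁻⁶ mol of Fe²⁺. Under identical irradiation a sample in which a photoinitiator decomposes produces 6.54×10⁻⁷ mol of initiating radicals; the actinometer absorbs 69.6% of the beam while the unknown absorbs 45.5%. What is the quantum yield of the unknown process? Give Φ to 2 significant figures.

Φ = 0.66

Photons absorbed by the actinometer: 1.84×10⁻⁶ / 1.21 = 1.521×10⁻⁶ mol.
Incident flux: 1.521×10⁻⁶ / 0.696 = 2.185×10⁻⁶ einstein.
Absorbed by unknown: 0.455 × 2.185×10⁻⁶ = 9.942×10⁻⁷ mol.
Φ(unknown) = 6.54×10⁻⁷ / 9.942×10⁻⁷ = 0.66.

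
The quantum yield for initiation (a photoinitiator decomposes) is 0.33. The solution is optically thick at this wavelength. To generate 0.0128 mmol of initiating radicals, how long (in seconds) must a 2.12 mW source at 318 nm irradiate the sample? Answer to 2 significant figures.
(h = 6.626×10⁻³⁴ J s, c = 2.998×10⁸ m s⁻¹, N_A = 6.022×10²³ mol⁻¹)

t ≈ 6900 s

Product: 0.0128 mmol = 1.28×10⁻⁵ mol.
Photons that must be absorbed: 1.28×10⁻⁵ / 0.33 = 3.879×10⁻⁵ mol.
Photon energy: hc/λ = 6.247×10⁻¹⁹ J; per mole, 3.762×10⁵ J mol⁻¹.
Energy required: 3.879×10⁻⁵ × 3.762×10⁵ = 14.59 J.
Time: 14.59 J / 0.00212 W = 6900 s.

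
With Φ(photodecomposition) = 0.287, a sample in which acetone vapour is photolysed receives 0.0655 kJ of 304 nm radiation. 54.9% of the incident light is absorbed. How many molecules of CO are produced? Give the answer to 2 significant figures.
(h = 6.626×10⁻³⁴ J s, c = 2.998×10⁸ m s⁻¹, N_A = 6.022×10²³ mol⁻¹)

Photon energy at 304 nm: hc/λ = (6.626×10⁻³⁴)(2.998×10⁸)/(304×10⁻⁹) = 6.534×10⁻¹⁹ J.
Incident energy: 0.0655 kJ = 65.5 J.
Photons incident: 65.5 / 6.534×10⁻¹⁹ = 1.002×10²⁰, i.e. 1.002×10²⁰/6.022×10²³ = 1.664×10⁻⁴ mol.
Photons absorbed: 0.549 × 1.664×10⁻⁴ = 9.135×10⁻⁵ mol.
Product: Φ × n_abs = 0.287 × 9.135×10⁻⁵ = 2.622×10⁻⁵ mol.
As a count: 2.622×10⁻⁵ × 6.022×10²³ = 1.6×10¹⁹.

1.6×10¹⁹ molecules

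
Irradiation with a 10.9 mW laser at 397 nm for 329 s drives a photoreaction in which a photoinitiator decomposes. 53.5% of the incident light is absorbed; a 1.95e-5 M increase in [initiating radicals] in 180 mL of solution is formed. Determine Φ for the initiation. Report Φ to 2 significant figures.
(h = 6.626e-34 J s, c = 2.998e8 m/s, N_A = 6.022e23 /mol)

Product: (1.95e-5 M)(0.18 L) = 3.510e-6 mol.
Photon energy at 397 nm: hc/λ = (6.626e-34)(2.998e8)/(397e-9) = 5.004e-19 J.
Energy delivered: (10.9 mW)(329 s) = 3.586 J.
Photons incident: 3.586 / 5.004e-19 = 7.166e18, i.e. 7.166e18/6.022e23 = 1.190e-5 mol.
Photons absorbed: 0.535 × 1.190e-5 = 6.367e-6 mol.
Φ = 3.510e-6 mol / 6.367e-6 mol photons = 0.55.

Φ = 0.55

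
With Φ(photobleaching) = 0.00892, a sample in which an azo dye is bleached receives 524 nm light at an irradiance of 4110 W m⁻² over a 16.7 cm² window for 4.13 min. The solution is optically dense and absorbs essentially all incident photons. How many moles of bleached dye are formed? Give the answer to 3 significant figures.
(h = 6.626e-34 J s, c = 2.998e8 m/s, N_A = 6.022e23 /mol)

Photon energy at 524 nm: hc/λ = (6.626e-34)(2.998e8)/(524e-9) = 3.791e-19 J.
Energy delivered: (4110 W m⁻²)(16.7e-4 m²)(247.8 s) = 1701 J.
Photons incident: 1701 / 3.791e-19 = 4.487e21, i.e. 4.487e21/6.022e23 = 0.007451 mol.
Product: Φ × n_abs = 0.00892 × 0.007451 = 6.646e-5 mol.

6.65e-5 mol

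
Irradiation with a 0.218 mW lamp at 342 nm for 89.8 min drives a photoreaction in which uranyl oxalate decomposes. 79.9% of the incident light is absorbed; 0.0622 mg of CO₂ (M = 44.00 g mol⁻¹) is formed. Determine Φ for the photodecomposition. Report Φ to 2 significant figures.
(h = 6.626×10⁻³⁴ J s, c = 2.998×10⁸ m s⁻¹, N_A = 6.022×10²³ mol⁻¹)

Φ = 0.53

Product: 0.0622 mg / 44.00 g mol⁻¹ = 1.414×10⁻⁶ mol.
Photon energy at 342 nm: hc/λ = (6.626×10⁻³⁴)(2.998×10⁸)/(342×10⁻⁹) = 5.808×10⁻¹⁹ J.
Energy delivered: (0.218 mW)(5388 s) = 1.175 J.
Photons incident: 1.175 / 5.808×10⁻¹⁹ = 2.023×10¹⁸, i.e. 2.023×10¹⁸/6.022×10²³ = 3.359×10⁻⁶ mol.
Photons absorbed: 0.799 × 3.359×10⁻⁶ = 2.684×10⁻⁶ mol.
Φ = 1.414×10⁻⁶ mol / 2.684×10⁻⁶ mol photons = 0.53.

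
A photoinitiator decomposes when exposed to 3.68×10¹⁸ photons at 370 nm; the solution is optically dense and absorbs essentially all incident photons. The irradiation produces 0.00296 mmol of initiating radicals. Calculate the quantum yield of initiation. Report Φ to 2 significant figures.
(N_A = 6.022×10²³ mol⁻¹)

Product: 0.00296 mmol = 2.96×10⁻⁶ mol.
Moles of photons: 3.68×10¹⁸ / 6.022×10²³ = 6.111×10⁻⁶ mol.
Φ = 2.96×10⁻⁶ mol / 6.111×10⁻⁶ mol photons = 0.48.

Φ = 0.48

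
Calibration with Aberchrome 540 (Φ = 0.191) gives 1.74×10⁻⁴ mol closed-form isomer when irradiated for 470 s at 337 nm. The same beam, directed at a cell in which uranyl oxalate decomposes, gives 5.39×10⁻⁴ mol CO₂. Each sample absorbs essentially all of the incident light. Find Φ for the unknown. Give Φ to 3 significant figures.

Φ = 0.592

Photons absorbed by the actinometer: 1.74×10⁻⁴ / 0.191 = 9.110×10⁻⁴ mol.
Φ(unknown) = 5.39×10⁻⁴ / 9.110×10⁻⁴ = 0.592.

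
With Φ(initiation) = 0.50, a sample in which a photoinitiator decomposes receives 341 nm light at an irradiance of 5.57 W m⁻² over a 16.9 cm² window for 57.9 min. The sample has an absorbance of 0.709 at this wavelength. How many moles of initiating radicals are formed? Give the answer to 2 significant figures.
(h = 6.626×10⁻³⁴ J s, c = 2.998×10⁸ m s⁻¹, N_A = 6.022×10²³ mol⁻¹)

Photon energy at 341 nm: hc/λ = (6.626×10⁻³⁴)(2.998×10⁸)/(341×10⁻⁹) = 5.825×10⁻¹⁹ J.
Energy delivered: (5.57 W m⁻²)(16.9×10⁻⁴ m²)(3474 s) = 32.70 J.
Photons incident: 32.70 / 5.825×10⁻¹⁹ = 5.614×10¹⁹, i.e. 5.614×10¹⁹/6.022×10²³ = 9.322×10⁻⁵ mol.
Fraction absorbed: 1 − 10^(−0.709) = 0.8046.
Photons absorbed: 0.8046 × 9.322×10⁻⁵ = 7.500×10⁻⁵ mol.
Product: Φ × n_abs = 0.50 × 7.500×10⁻⁵ = 3.750×10⁻⁵ mol.

3.8×10⁻⁵ mol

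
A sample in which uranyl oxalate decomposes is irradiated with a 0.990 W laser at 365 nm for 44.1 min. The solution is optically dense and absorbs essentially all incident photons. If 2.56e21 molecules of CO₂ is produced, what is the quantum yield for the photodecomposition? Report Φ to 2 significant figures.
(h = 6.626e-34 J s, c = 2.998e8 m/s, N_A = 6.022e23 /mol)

Φ = 0.53

Product: 2.56e21 / 6.022e23 = 0.004251 mol.
Photon energy at 365 nm: hc/λ = (6.626e-34)(2.998e8)/(365e-9) = 5.442e-19 J.
Energy delivered: (0.990 W)(2646 s) = 2620 J.
Photons incident: 2620 / 5.442e-19 = 4.814e21, i.e. 4.814e21/6.022e23 = 0.007994 mol.
Φ = 0.004251 mol / 0.007994 mol photons = 0.53.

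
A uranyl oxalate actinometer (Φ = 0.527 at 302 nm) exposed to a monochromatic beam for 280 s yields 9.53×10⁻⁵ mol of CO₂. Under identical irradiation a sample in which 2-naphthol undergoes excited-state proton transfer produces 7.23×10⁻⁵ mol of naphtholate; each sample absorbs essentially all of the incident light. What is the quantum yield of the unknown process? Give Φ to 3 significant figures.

Φ = 0.400

Photons absorbed by the actinometer: 9.53×10⁻⁵ / 0.527 = 1.808×10⁻⁴ mol.
Φ(unknown) = 7.23×10⁻⁵ / 1.808×10⁻⁴ = 0.400.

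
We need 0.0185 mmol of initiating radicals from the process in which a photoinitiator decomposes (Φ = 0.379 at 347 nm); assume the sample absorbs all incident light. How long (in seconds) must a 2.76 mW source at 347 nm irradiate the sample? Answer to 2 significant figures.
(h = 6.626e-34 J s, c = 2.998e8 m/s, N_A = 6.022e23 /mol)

Product: 0.0185 mmol = 1.85e-5 mol.
Photons that must be absorbed: 1.85e-5 / 0.379 = 4.881e-5 mol.
Photon energy: hc/λ = 5.725e-19 J; per mole, 3.448e5 J mol⁻¹.
Energy required: 4.881e-5 × 3.448e5 = 16.83 J.
Time: 16.83 J / 0.00276 W = 6100 s.

t ≈ 6100 s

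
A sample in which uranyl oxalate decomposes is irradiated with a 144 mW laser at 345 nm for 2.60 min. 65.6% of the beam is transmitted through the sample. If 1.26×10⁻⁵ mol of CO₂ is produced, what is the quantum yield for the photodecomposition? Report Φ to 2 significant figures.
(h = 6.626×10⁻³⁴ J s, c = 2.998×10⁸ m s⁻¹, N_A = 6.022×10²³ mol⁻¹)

Φ = 0.57

Photon energy at 345 nm: hc/λ = (6.626×10⁻³⁴)(2.998×10⁸)/(345×10⁻⁹) = 5.758×10⁻¹⁹ J.
Energy delivered: (144 mW)(156 s) = 22.46 J.
Photons incident: 22.46 / 5.758×10⁻¹⁹ = 3.901×10¹⁹, i.e. 3.901×10¹⁹/6.022×10²³ = 6.478×10⁻⁵ mol.
Fraction absorbed: 1 − 65.6/100 = 0.3440.
Photons absorbed: 0.3440 × 6.478×10⁻⁵ = 2.228×10⁻⁵ mol.
Φ = 1.26×10⁻⁵ mol / 2.228×10⁻⁵ mol photons = 0.57.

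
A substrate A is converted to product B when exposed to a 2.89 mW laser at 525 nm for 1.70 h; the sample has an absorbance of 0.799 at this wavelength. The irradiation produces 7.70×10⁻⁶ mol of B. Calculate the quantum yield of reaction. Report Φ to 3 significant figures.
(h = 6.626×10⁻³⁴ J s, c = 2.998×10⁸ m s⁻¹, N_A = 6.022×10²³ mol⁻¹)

Photon energy at 525 nm: hc/λ = (6.626×10⁻³⁴)(2.998×10⁸)/(525×10⁻⁹) = 3.784×10⁻¹⁹ J.
Energy delivered: (2.89 mW)(6120 s) = 17.69 J.
Photons incident: 17.69 / 3.784×10⁻¹⁹ = 4.675×10¹⁹, i.e. 4.675×10¹⁹/6.022×10²³ = 7.763×10⁻⁵ mol.
Fraction absorbed: 1 − 10^(−0.799) = 0.8411.
Photons absorbed: 0.8411 × 7.763×10⁻⁵ = 6.529×10⁻⁵ mol.
Φ = 7.70×10⁻⁶ mol / 6.529×10⁻⁵ mol photons = 0.118.

Φ = 0.118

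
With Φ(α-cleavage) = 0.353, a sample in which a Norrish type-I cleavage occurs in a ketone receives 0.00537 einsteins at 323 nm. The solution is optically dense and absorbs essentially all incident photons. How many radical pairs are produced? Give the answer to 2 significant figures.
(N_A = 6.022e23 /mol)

1.1e21 radical pairs

Product: Φ × n_abs = 0.353 × 0.00537 = 0.001896 mol.
As a count: 0.001896 × 6.022e23 = 1.1e21.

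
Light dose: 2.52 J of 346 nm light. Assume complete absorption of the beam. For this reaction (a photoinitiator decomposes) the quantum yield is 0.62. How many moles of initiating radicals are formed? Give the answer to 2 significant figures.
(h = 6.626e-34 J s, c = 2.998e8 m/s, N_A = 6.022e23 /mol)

4.5e-6 mol

Photon energy at 346 nm: hc/λ = (6.626e-34)(2.998e8)/(346e-9) = 5.741e-19 J.
Photons incident: 2.52 / 5.741e-19 = 4.389e18, i.e. 4.389e18/6.022e23 = 7.288e-6 mol.
Product: Φ × n_abs = 0.62 × 7.288e-6 = 4.519e-6 mol.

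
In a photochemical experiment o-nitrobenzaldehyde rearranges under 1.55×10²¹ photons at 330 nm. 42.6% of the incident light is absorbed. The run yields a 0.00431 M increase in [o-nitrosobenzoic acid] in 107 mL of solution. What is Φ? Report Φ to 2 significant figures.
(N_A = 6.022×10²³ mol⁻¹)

Product: (0.00431 M)(0.107 L) = 4.612×10⁻⁴ mol.
Moles of photons: 1.55×10²¹ / 6.022×10²³ = 0.002574 mol.
Photons absorbed: 0.426 × 0.002574 = 0.001097 mol.
Φ = 4.612×10⁻⁴ mol / 0.001097 mol photons = 0.42.

Φ = 0.42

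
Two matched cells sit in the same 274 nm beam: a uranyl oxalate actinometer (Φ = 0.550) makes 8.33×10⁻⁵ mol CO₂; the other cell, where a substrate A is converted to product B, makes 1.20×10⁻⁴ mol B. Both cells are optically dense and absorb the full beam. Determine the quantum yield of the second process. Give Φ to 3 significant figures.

Φ = 0.792

Photons absorbed by the actinometer: 8.33×10⁻⁵ / 0.550 = 1.515×10⁻⁴ mol.
Φ(unknown) = 1.20×10⁻⁴ / 1.515×10⁻⁴ = 0.792.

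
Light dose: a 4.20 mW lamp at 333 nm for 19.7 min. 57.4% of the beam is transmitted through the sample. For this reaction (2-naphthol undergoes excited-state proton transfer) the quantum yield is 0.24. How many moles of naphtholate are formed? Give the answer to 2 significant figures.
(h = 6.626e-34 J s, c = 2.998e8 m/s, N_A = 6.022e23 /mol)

1.4e-6 mol

Photon energy at 333 nm: hc/λ = (6.626e-34)(2.998e8)/(333e-9) = 5.965e-19 J.
Energy delivered: (4.20 mW)(1182 s) = 4.964 J.
Photons incident: 4.964 / 5.965e-19 = 8.322e18, i.e. 8.322e18/6.022e23 = 1.382e-5 mol.
Fraction absorbed: 1 − 57.4/100 = 0.4260.
Photons absorbed: 0.4260 × 1.382e-5 = 5.887e-6 mol.
Product: Φ × n_abs = 0.24 × 5.887e-6 = 1.413e-6 mol.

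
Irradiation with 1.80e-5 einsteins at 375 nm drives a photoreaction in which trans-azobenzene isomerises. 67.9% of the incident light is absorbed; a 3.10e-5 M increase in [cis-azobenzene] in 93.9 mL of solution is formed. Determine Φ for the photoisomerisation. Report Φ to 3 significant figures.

Φ = 0.238

Product: (3.10e-5 M)(0.0939 L) = 2.911e-6 mol.
Photons absorbed: 0.679 × 1.80e-5 = 1.222e-5 mol.
Φ = 2.911e-6 mol / 1.222e-5 mol photons = 0.238.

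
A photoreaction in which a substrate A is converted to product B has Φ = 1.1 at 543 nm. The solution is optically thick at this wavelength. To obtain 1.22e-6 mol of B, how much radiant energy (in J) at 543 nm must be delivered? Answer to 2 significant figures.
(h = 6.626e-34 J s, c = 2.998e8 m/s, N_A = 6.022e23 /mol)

Photons that must be absorbed: 1.22e-6 / 1.1 = 1.109e-6 mol.
Photon energy: hc/λ = 3.658e-19 J; per mole, 2.203e5 J mol⁻¹.
Energy required: 1.109e-6 × 2.203e5 = 0.24 J.

0.24 J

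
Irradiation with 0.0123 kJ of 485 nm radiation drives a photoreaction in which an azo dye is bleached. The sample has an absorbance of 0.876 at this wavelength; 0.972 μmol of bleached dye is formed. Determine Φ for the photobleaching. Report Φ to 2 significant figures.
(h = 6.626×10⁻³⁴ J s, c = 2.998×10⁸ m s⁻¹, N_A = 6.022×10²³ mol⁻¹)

Φ = 0.022

Product: 0.972 μmol = 9.72×10⁻⁷ mol.
Photon energy at 485 nm: hc/λ = (6.626×10⁻³⁴)(2.998×10⁸)/(485×10⁻⁹) = 4.096×10⁻¹⁹ J.
Incident energy: 0.0123 kJ = 12.3 J.
Photons incident: 12.3 / 4.096×10⁻¹⁹ = 3.003×10¹⁹, i.e. 3.003×10¹⁹/6.022×10²³ = 4.987×10⁻⁵ mol.
Fraction absorbed: 1 − 10^(−0.876) = 0.8670.
Photons absorbed: 0.8670 × 4.987×10⁻⁵ = 4.324×10⁻⁵ mol.
Φ = 9.72×10⁻⁷ mol / 4.324×10⁻⁵ mol photons = 0.022.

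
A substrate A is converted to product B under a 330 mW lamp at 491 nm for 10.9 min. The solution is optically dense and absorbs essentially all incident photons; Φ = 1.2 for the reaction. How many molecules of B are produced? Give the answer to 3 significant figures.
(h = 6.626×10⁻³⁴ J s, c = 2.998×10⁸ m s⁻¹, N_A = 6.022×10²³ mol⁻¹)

6.40×10²⁰ molecules

Photon energy at 491 nm: hc/λ = (6.626×10⁻³⁴)(2.998×10⁸)/(491×10⁻⁹) = 4.046×10⁻¹⁹ J.
Energy delivered: (330 mW)(654 s) = 215.8 J.
Photons incident: 215.8 / 4.046×10⁻¹⁹ = 5.334×10²⁰, i.e. 5.334×10²⁰/6.022×10²³ = 8.858×10⁻⁴ mol.
Product: Φ × n_abs = 1.2 × 8.858×10⁻⁴ = 0.001063 mol.
As a count: 0.001063 × 6.022×10²³ = 6.40×10²⁰.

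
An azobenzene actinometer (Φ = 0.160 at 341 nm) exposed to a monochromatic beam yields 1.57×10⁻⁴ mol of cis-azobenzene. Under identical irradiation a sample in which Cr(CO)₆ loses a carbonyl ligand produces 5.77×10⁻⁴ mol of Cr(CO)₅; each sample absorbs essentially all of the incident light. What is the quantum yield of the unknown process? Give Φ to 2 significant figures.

Φ = 0.59

Photons absorbed by the actinometer: 1.57×10⁻⁴ / 0.160 = 9.813×10⁻⁴ mol.
Φ(unknown) = 5.77×10⁻⁴ / 9.813×10⁻⁴ = 0.59.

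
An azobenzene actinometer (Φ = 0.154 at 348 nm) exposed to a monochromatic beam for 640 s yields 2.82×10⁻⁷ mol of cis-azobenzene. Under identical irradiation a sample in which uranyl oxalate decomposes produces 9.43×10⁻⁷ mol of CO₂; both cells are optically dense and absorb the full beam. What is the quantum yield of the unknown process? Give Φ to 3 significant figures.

Φ = 0.515

Photons absorbed by the actinometer: 2.82×10⁻⁷ / 0.154 = 1.831×10⁻⁶ mol.
Φ(unknown) = 9.43×10⁻⁷ / 1.831×10⁻⁶ = 0.515.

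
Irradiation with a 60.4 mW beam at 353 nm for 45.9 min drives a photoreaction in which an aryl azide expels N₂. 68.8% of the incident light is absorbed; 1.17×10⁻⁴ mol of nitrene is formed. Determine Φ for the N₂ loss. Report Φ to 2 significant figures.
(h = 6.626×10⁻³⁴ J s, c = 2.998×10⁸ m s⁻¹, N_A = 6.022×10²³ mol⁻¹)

Φ = 0.35

Photon energy at 353 nm: hc/λ = (6.626×10⁻³⁴)(2.998×10⁸)/(353×10⁻⁹) = 5.627×10⁻¹⁹ J.
Energy delivered: (60.4 mW)(2754 s) = 166.3 J.
Photons incident: 166.3 / 5.627×10⁻¹⁹ = 2.955×10²⁰, i.e. 2.955×10²⁰/6.022×10²³ = 4.907×10⁻⁴ mol.
Photons absorbed: 0.688 × 4.907×10⁻⁴ = 3.376×10⁻⁴ mol.
Φ = 1.17×10⁻⁴ mol / 3.376×10⁻⁴ mol photons = 0.35.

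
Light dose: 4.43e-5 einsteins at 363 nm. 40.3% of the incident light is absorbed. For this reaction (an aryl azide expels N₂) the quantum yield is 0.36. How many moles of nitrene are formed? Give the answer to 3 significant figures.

6.43e-6 mol

Photons absorbed: 0.403 × 4.43e-5 = 1.785e-5 mol.
Product: Φ × n_abs = 0.36 × 1.785e-5 = 6.426e-6 mol.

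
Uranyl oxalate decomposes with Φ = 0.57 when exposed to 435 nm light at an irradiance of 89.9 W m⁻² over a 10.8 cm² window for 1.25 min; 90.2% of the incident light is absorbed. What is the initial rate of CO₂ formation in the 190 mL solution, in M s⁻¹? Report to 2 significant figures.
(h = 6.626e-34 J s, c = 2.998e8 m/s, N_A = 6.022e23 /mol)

Photon energy at 435 nm: hc/λ = (6.626e-34)(2.998e8)/(435e-9) = 4.567e-19 J.
Energy delivered: (89.9 W m⁻²)(10.8e-4 m²)(75 s) = 7.282 J.
Photons incident: 7.282 / 4.567e-19 = 1.594e19, i.e. 1.594e19/6.022e23 = 2.647e-5 mol.
Photons absorbed: 0.902 × 2.647e-5 = 2.388e-5 mol.
Product formed: 0.57 × 2.388e-5 = 1.361e-5 mol.
Rate: 1.361e-5 mol / (75 s × 0.19 L) = 9.6e-7 M s⁻¹.

9.6e-7 M s⁻¹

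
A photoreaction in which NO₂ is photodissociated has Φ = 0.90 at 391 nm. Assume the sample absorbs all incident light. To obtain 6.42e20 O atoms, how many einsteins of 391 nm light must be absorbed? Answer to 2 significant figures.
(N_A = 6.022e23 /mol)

Product: 6.42e20 / 6.022e23 = 0.001066 mol.
Photons that must be absorbed: 0.001066 / 0.90 = 0.001184 mol.

0.0012 einstein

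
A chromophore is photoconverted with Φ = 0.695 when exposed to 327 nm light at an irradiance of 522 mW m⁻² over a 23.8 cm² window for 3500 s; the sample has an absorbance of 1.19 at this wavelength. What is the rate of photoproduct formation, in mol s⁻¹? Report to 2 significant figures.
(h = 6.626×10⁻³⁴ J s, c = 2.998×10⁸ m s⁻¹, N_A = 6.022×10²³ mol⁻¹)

2.2×10⁻⁹ mol s⁻¹

Photon energy at 327 nm: hc/λ = (6.626×10⁻³⁴)(2.998×10⁸)/(327×10⁻⁹) = 6.075×10⁻¹⁹ J.
Energy delivered: (522 mW m⁻²)(23.8×10⁻⁴ m²)(3500 s) = 4.348 J.
Photons incident: 4.348 / 6.075×10⁻¹⁹ = 7.157×10¹⁸, i.e. 7.157×10¹⁸/6.022×10²³ = 1.188×10⁻⁵ mol.
Fraction absorbed: 1 − 10^(−1.19) = 0.9354.
Photons absorbed: 0.9354 × 1.188×10⁻⁵ = 1.111×10⁻⁵ mol.
Product formed: 0.695 × 1.111×10⁻⁵ = 7.721×10⁻⁶ mol.
Rate: 7.721×10⁻⁶ / 3500 s = 2.2×10⁻⁹ mol s⁻¹.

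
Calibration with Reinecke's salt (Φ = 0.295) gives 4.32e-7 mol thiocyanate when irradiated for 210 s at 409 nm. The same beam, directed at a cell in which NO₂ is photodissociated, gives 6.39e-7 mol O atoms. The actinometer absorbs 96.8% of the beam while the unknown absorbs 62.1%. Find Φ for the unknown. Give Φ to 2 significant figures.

Photons absorbed by the actinometer: 4.32e-7 / 0.295 = 1.464e-6 mol.
Incident flux: 1.464e-6 / 0.968 = 1.512e-6 einstein.
Absorbed by unknown: 0.621 × 1.512e-6 = 9.390e-7 mol.
Φ(unknown) = 6.39e-7 / 9.390e-7 = 0.68.

Φ = 0.68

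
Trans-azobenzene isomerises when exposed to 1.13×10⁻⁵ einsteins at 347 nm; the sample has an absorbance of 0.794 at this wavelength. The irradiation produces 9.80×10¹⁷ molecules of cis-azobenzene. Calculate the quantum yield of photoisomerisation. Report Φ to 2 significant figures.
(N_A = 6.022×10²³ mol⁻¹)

Product: 9.80×10¹⁷ / 6.022×10²³ = 1.627×10⁻⁶ mol.
Fraction absorbed: 1 − 10^(−0.794) = 0.8393.
Photons absorbed: 0.8393 × 1.13×10⁻⁵ = 9.484×10⁻⁶ mol.
Φ = 1.627×10⁻⁶ mol / 9.484×10⁻⁶ mol photons = 0.17.

Φ = 0.17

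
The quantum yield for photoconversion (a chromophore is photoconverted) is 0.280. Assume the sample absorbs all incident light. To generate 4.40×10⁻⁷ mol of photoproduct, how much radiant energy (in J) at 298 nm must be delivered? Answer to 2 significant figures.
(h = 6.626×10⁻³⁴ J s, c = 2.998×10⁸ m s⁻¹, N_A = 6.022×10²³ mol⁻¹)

0.63 J

Photons that must be absorbed: 4.40×10⁻⁷ / 0.280 = 1.571×10⁻⁶ mol.
Photon energy: hc/λ = 6.666×10⁻¹⁹ J; per mole, 4.014×10⁵ J mol⁻¹.
Energy required: 1.571×10⁻⁶ × 4.014×10⁵ = 0.63 J.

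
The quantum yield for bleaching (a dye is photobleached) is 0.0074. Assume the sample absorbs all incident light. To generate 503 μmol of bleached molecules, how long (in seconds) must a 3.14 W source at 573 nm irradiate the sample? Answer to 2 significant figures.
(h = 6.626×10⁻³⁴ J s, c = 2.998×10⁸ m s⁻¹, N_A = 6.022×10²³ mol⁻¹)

Product: 503 μmol = 5.03×10⁻⁴ mol.
Photons that must be absorbed: 5.03×10⁻⁴ / 0.0074 = 0.06797 mol.
Photon energy: hc/λ = 3.467×10⁻¹⁹ J; per mole, 2.088×10⁵ J mol⁻¹.
Energy required: 0.06797 × 2.088×10⁵ = 1.419×10⁴ J.
Time: 1.419×10⁴ J / 3.14 W = 4500 s.

t ≈ 4500 s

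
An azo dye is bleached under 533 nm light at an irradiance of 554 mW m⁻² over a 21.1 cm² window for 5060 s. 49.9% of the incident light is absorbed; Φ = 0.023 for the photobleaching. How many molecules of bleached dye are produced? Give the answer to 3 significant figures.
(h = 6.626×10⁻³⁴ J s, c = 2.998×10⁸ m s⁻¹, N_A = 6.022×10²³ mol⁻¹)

Photon energy at 533 nm: hc/λ = (6.626×10⁻³⁴)(2.998×10⁸)/(533×10⁻⁹) = 3.727×10⁻¹⁹ J.
Energy delivered: (554 mW m⁻²)(21.1×10⁻⁴ m²)(5060 s) = 5.915 J.
Photons incident: 5.915 / 3.727×10⁻¹⁹ = 1.587×10¹⁹, i.e. 1.587×10¹⁹/6.022×10²³ = 2.635×10⁻⁵ mol.
Photons absorbed: 0.499 × 2.635×10⁻⁵ = 1.315×10⁻⁵ mol.
Product: Φ × n_abs = 0.023 × 1.315×10⁻⁵ = 3.024×10⁻⁷ mol.
As a count: 3.024×10⁻⁷ × 6.022×10²³ = 1.82×10¹⁷.

1.82×10¹⁷ molecules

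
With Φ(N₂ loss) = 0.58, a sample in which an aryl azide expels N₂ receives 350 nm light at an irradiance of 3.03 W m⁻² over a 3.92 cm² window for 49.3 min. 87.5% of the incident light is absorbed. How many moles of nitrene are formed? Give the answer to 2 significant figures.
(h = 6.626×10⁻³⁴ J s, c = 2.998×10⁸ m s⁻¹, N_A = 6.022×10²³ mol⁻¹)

Photon energy at 350 nm: hc/λ = (6.626×10⁻³⁴)(2.998×10⁸)/(350×10⁻⁹) = 5.676×10⁻¹⁹ J.
Energy delivered: (3.03 W m⁻²)(3.92×10⁻⁴ m²)(2958 s) = 3.513 J.
Photons incident: 3.513 / 5.676×10⁻¹⁹ = 6.189×10¹⁸, i.e. 6.189×10¹⁸/6.022×10²³ = 1.028×10⁻⁵ mol.
Photons absorbed: 0.875 × 1.028×10⁻⁵ = 8.995×10⁻⁶ mol.
Product: Φ × n_abs = 0.58 × 8.995×10⁻⁶ = 5.217×10⁻⁶ mol.

5.2×10⁻⁶ mol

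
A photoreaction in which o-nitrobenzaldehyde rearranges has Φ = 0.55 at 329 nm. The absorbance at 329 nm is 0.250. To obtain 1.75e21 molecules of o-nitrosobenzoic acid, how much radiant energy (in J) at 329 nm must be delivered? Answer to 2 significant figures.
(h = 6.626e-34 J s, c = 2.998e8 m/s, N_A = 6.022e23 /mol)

4400 J

Product: 1.75e21 / 6.022e23 = 0.002906 mol.
Photons that must be absorbed: 0.002906 / 0.55 = 0.005284 mol.
Fraction absorbed: 1 − 10^(−0.250) = 0.4377.
Incident photons needed: 0.005284 / 0.4377 = 0.01207 mol.
Photon energy: hc/λ = 6.038e-19 J; per mole, 3.636e5 J mol⁻¹.
Energy required: 0.01207 × 3.636e5 = 4400 J.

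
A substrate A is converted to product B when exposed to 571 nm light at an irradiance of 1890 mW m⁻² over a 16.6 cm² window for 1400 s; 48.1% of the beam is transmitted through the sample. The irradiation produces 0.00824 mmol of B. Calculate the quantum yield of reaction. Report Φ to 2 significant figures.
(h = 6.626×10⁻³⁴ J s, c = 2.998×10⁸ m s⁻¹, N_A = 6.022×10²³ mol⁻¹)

Product: 0.00824 mmol = 8.24×10⁻⁶ mol.
Photon energy at 571 nm: hc/λ = (6.626×10⁻³⁴)(2.998×10⁸)/(571×10⁻⁹) = 3.479×10⁻¹⁹ J.
Energy delivered: (1890 mW m⁻²)(16.6×10⁻⁴ m²)(1400 s) = 4.392 J.
Photons incident: 4.392 / 3.479×10⁻¹⁹ = 1.262×10¹⁹, i.e. 1.262×10¹⁹/6.022×10²³ = 2.096×10⁻⁵ mol.
Fraction absorbed: 1 − 48.1/100 = 0.5190.
Photons absorbed: 0.5190 × 2.096×10⁻⁵ = 1.088×10⁻⁵ mol.
Φ = 8.24×10⁻⁶ mol / 1.088×10⁻⁵ mol photons = 0.76.

Φ = 0.76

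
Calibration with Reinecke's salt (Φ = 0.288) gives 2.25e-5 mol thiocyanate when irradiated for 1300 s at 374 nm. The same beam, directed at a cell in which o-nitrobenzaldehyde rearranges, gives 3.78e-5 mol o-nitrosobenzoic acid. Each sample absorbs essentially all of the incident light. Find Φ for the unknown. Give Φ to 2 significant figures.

Φ = 0.48

Photons absorbed by the actinometer: 2.25e-5 / 0.288 = 7.813e-5 mol.
Φ(unknown) = 3.78e-5 / 7.813e-5 = 0.48.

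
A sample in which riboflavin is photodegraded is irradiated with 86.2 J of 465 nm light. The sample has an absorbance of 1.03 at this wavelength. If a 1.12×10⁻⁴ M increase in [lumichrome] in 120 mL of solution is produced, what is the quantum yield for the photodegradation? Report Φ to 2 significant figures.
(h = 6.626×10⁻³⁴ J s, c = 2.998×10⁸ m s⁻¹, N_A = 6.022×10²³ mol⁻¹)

Product: (1.12×10⁻⁴ M)(0.12 L) = 1.344×10⁻⁵ mol.
Photon energy at 465 nm: hc/λ = (6.626×10⁻³⁴)(2.998×10⁸)/(465×10⁻⁹) = 4.272×10⁻¹⁹ J.
Photons incident: 86.2 / 4.272×10⁻¹⁹ = 2.018×10²⁰, i.e. 2.018×10²⁰/6.022×10²³ = 3.351×10⁻⁴ mol.
Fraction absorbed: 1 − 10^(−1.03) = 0.9067.
Photons absorbed: 0.9067 × 3.351×10⁻⁴ = 3.038×10⁻⁴ mol.
Φ = 1.344×10⁻⁵ mol / 3.038×10⁻⁴ mol photons = 0.044.

Φ = 0.044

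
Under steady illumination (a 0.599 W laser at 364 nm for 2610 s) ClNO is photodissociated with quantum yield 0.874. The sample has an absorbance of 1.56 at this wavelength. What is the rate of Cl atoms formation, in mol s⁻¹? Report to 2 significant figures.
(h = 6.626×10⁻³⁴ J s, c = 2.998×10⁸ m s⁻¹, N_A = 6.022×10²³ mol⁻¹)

Photon energy at 364 nm: hc/λ = (6.626×10⁻³⁴)(2.998×10⁸)/(364×10⁻⁹) = 5.457×10⁻¹⁹ J.
Energy delivered: (0.599 W)(2610 s) = 1563 J.
Photons incident: 1563 / 5.457×10⁻¹⁹ = 2.864×10²¹, i.e. 2.864×10²¹/6.022×10²³ = 0.004756 mol.
Fraction absorbed: 1 − 10^(−1.56) = 0.9725.
Photons absorbed: 0.9725 × 0.004756 = 0.004625 mol.
Product formed: 0.874 × 0.004625 = 0.004042 mol.
Rate: 0.004042 / 2610 s = 1.5×10⁻⁶ mol s⁻¹.

1.5×10⁻⁶ mol s⁻¹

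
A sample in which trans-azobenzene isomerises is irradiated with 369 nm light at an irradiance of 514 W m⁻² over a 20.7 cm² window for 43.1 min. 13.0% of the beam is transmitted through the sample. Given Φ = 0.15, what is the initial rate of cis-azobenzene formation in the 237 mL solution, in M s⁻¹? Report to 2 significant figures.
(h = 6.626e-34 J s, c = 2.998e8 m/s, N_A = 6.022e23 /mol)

1.8e-6 M s⁻¹

Photon energy at 369 nm: hc/λ = (6.626e-34)(2.998e8)/(369e-9) = 5.383e-19 J.
Energy delivered: (514 W m⁻²)(20.7e-4 m²)(2586 s) = 2751 J.
Photons incident: 2751 / 5.383e-19 = 5.111e21, i.e. 5.111e21/6.022e23 = 0.008487 mol.
Fraction absorbed: 1 − 13.0/100 = 0.8700.
Photons absorbed: 0.8700 × 0.008487 = 0.007384 mol.
Product formed: 0.15 × 0.007384 = 0.001108 mol.
Rate: 0.001108 mol / (2586 s × 0.237 L) = 1.8e-6 M s⁻¹.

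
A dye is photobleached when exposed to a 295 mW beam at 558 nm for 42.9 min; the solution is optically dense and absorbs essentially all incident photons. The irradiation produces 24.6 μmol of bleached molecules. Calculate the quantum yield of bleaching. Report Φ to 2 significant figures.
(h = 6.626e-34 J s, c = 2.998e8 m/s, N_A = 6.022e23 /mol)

Product: 24.6 μmol = 2.46e-5 mol.
Photon energy at 558 nm: hc/λ = (6.626e-34)(2.998e8)/(558e-9) = 3.560e-19 J.
Energy delivered: (295 mW)(2574 s) = 759.3 J.
Photons incident: 759.3 / 3.560e-19 = 2.133e21, i.e. 2.133e21/6.022e23 = 0.003542 mol.
Φ = 2.46e-5 mol / 0.003542 mol photons = 0.0069.

Φ = 0.0069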